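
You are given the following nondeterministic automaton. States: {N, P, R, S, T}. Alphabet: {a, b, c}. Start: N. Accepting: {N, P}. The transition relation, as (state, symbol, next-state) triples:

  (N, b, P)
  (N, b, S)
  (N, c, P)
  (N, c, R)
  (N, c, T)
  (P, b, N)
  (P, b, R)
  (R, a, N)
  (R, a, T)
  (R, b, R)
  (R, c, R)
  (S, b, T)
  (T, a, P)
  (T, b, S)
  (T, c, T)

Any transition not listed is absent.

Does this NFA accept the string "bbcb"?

Yes

Start in {N}.
Read 'b': N→{P, S}; now {P, S}.
Read 'b': P→{N, R}, S→{T}; now {N, R, T}.
Read 'c': N→{P, R, T}, R→{R}, T→{T}; now {P, R, T}.
Read 'b': P→{N, R}, R→{R}, T→{S}; now {N, R, S}.
The final set {N, R, S} contains the accepting state N.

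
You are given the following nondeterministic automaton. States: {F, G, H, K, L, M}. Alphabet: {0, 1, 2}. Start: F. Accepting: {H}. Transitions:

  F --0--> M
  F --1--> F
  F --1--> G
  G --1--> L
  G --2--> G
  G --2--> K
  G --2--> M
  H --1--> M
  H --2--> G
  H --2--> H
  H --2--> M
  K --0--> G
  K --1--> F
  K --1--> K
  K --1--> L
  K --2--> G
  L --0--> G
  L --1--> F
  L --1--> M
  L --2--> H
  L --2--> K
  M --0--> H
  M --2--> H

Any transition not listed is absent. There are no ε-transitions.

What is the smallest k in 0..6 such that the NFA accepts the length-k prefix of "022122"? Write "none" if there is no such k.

Start in {F}.
Read '0': F→{M}; now {M}.
Read '2': M→{H}; now {H}.
None of the earlier sets intersect F, but {H} does.

2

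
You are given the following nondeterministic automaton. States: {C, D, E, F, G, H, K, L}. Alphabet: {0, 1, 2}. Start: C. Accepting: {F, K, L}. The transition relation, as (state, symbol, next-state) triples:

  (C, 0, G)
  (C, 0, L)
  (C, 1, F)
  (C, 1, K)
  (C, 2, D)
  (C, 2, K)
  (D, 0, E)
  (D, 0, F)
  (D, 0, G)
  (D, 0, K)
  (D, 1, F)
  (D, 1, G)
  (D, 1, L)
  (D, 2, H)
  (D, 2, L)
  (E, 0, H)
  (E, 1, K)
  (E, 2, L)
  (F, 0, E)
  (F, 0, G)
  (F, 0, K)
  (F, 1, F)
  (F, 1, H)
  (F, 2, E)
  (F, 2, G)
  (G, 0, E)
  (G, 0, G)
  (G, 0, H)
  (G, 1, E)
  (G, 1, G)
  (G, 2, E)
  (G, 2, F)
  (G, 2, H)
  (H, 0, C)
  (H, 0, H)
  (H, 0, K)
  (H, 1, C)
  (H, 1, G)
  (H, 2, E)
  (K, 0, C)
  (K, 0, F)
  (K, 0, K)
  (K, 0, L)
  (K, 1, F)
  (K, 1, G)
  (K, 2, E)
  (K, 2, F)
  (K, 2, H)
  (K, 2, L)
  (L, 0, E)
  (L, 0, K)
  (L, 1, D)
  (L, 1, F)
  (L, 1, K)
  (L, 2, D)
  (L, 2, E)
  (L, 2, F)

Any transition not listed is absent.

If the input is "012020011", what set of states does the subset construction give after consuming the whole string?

Start in {C}.
Read '0': {C} → {G, L}.
Read '1': {G, L} → {D, E, F, G, K}.
Read '2': {D, E, F, G, K} → {E, F, G, H, L}.
Read '0': {E, F, G, H, L} → {C, E, G, H, K}.
Read '2': {C, E, G, H, K} → {D, E, F, H, K, L}.
Read '0': {D, E, F, H, K, L} → {C, E, F, G, H, K, L}.
Read '0': {C, E, F, G, H, K, L} → {C, E, F, G, H, K, L}.
Read '1': {C, E, F, G, H, K, L} → {C, D, E, F, G, H, K}.
Read '1': {C, D, E, F, G, H, K} → {C, E, F, G, H, K, L}.

{C, E, F, G, H, K, L}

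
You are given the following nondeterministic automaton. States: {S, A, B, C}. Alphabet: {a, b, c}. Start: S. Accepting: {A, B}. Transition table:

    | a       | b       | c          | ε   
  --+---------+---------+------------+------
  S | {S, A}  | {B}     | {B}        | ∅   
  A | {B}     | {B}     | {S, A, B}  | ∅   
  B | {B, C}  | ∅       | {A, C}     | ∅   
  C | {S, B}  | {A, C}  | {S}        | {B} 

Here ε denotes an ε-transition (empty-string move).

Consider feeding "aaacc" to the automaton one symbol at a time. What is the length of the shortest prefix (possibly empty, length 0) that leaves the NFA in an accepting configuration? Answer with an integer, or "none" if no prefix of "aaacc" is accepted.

Start in {S}.
Read 'a': {S} → {S, A}.
None of the earlier sets intersect F, but {S, A} does.

1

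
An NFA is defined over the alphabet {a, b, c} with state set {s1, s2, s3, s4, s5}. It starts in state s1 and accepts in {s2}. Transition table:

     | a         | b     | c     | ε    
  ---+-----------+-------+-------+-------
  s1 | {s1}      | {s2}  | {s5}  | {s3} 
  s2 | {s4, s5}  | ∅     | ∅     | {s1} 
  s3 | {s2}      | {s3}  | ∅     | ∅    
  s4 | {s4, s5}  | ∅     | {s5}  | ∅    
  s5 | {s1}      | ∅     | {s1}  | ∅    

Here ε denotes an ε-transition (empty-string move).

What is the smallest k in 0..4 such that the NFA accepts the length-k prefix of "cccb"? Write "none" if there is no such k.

none

Start: ε-closure({s1}) = {s1, s3}.
Read 'c': {s1, s3} → {s5}.
Read 'c': {s5} → {s1, s3}.
Read 'c': {s1, s3} → {s5}.
Read 'b': {s5} → ∅.
No reachable set along the way intersects F.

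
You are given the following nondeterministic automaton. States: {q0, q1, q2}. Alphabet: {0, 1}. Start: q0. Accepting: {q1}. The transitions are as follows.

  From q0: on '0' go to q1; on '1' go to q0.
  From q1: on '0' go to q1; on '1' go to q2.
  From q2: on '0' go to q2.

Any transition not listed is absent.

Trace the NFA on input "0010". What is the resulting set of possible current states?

Start in {q0}.
Read '0': q0→{q1}; now {q1}.
Read '0': q1→{q1}; now {q1}.
Read '1': q1→{q2}; now {q2}.
Read '0': q2→{q2}; now {q2}.

{q2}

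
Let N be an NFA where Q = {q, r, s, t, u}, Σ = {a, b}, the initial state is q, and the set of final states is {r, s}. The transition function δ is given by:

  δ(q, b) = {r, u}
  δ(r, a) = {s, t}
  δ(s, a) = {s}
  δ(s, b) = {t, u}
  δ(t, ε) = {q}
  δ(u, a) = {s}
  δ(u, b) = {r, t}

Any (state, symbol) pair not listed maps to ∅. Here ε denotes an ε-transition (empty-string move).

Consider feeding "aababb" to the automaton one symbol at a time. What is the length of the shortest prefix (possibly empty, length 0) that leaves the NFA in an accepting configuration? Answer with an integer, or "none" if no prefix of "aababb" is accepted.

none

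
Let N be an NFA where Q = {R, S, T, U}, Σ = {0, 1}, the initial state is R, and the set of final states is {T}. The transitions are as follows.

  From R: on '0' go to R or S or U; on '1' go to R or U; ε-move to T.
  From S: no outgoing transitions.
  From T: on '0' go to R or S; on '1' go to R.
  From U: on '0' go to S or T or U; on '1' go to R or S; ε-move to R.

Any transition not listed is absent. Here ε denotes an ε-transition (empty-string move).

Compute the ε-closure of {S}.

Begin with {S}.
No ε-moves leave this set, so the closure equals the set itself.

{S}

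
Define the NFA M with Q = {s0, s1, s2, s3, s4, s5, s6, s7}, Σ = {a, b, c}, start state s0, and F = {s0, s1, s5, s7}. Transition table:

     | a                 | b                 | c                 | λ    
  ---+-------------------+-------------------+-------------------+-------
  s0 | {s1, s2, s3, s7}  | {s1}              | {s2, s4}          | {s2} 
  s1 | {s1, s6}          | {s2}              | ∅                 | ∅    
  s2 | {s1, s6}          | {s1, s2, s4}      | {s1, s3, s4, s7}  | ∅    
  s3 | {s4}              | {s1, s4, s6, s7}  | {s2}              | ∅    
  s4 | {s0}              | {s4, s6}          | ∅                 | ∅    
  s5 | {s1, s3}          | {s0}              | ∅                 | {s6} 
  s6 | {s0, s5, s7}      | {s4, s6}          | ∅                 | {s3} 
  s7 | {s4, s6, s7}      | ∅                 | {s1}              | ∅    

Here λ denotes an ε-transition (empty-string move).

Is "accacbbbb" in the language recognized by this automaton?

Start: ε-closure({s0}) = {s0, s2}.
Read 'a': s0→{s1, s2, s3, s7}, s2→{s1, s6}; now {s1, s2, s3, s6, s7}.
Read 'c': s1→∅, s2→{s1, s3, s4, s7}, s3→{s2}, s6→∅, s7→{s1}; now {s1, s2, s3, s4, s7}.
Read 'c': s1→∅, s2→{s1, s3, s4, s7}, s3→{s2}, s4→∅, s7→{s1}; now {s1, s2, s3, s4, s7}.
Read 'a': s1→{s1, s6}, s2→{s1, s6}, s3→{s4}, s4→{s0}, s7→{s4, s6, s7}; union {s0, s1, s4, s6, s7}; ε-closure = {s0, s1, s2, s3, s4, s6, s7}.
Read 'c': s0→{s2, s4}, s1→∅, s2→{s1, s3, s4, s7}, s3→{s2}, s4→∅, s6→∅, s7→{s1}; now {s1, s2, s3, s4, s7}.
Read 'b': s1→{s2}, s2→{s1, s2, s4}, s3→{s1, s4, s6, s7}, s4→{s4, s6}, s7→∅; union {s1, s2, s4, s6, s7}; ε-closure = {s1, s2, s3, s4, s6, s7}.
Read 'b': s1→{s2}, s2→{s1, s2, s4}, s3→{s1, s4, s6, s7}, s4→{s4, s6}, s6→{s4, s6}, s7→∅; union {s1, s2, s4, s6, s7}; ε-closure = {s1, s2, s3, s4, s6, s7}.
Read 'b': s1→{s2}, s2→{s1, s2, s4}, s3→{s1, s4, s6, s7}, s4→{s4, s6}, s6→{s4, s6}, s7→∅; union {s1, s2, s4, s6, s7}; ε-closure = {s1, s2, s3, s4, s6, s7}.
Read 'b': s1→{s2}, s2→{s1, s2, s4}, s3→{s1, s4, s6, s7}, s4→{s4, s6}, s6→{s4, s6}, s7→∅; union {s1, s2, s4, s6, s7}; ε-closure = {s1, s2, s3, s4, s6, s7}.
The final set {s1, s2, s3, s4, s6, s7} contains the accepting states s1, s7.

Yes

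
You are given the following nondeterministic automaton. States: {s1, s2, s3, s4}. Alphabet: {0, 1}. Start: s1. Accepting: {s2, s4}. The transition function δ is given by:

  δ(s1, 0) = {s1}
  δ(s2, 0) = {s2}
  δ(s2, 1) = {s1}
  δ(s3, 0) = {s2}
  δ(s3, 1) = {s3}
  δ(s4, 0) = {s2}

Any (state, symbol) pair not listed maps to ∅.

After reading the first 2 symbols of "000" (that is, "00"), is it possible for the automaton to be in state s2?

No

Start in {s1}.
Read '0': {s1} → {s1}.
Read '0': {s1} → {s1}.
State s2 is not in {s1}.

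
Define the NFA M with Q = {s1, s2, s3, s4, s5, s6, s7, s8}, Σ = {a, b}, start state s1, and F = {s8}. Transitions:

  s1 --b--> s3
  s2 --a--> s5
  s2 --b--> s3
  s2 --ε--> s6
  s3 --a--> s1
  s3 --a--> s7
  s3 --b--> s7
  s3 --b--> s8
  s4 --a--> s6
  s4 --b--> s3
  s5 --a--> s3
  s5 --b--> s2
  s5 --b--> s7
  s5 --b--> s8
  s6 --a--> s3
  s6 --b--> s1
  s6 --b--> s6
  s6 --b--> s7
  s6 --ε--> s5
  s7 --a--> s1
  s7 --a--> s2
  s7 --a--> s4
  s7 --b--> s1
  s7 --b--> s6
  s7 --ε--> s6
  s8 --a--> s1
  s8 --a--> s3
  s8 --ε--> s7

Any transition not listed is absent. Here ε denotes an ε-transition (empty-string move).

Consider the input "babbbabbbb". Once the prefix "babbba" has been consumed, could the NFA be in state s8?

No

Start in {s1}.
Read 'b': {s1} → {s3}.
Read 'a': {s3} → {s1, s5, s6, s7}.
Read 'b': {s1, s5, s6, s7} → {s1, s2, s3, s5, s6, s7, s8}.
Read 'b': {s1, s2, s3, s5, s6, s7, s8} → {s1, s2, s3, s5, s6, s7, s8}.
Read 'b': {s1, s2, s3, s5, s6, s7, s8} → {s1, s2, s3, s5, s6, s7, s8}.
Read 'a': {s1, s2, s3, s5, s6, s7, s8} → {s1, s2, s3, s4, s5, s6, s7}.
State s8 is not in {s1, s2, s3, s4, s5, s6, s7}.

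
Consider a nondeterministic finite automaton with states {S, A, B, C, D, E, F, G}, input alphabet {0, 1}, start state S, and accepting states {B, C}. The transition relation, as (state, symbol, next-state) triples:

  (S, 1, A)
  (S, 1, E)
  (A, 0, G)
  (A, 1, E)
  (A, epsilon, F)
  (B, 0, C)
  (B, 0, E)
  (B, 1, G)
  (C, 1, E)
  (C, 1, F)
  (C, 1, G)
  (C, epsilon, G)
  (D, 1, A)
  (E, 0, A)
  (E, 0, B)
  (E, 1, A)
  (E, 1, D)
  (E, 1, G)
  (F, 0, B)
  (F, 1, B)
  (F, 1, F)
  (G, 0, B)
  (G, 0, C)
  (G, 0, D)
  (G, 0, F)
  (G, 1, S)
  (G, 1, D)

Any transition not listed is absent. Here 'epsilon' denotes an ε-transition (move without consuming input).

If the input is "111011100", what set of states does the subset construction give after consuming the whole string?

{A, B, C, D, E, F, G}

Start in {S}.
Read '1': S→{A, E}; union {A, E}; ε-closure = {A, E, F}.
Read '1': A→{E}, E→{A, D, G}, F→{B, F}; now {A, B, D, E, F, G}.
Read '1': A→{E}, B→{G}, D→{A}, E→{A, D, G}, F→{B, F}, G→{S, D}; now {S, A, B, D, E, F, G}.
Read '0': S→∅, A→{G}, B→{C, E}, D→∅, E→{A, B}, F→{B}, G→{B, C, D, F}; now {A, B, C, D, E, F, G}.
Read '1': A→{E}, B→{G}, C→{E, F, G}, D→{A}, E→{A, D, G}, F→{B, F}, G→{S, D}; now {S, A, B, D, E, F, G}.
Read '1': S→{A, E}, A→{E}, B→{G}, D→{A}, E→{A, D, G}, F→{B, F}, G→{S, D}; now {S, A, B, D, E, F, G}.
Read '1': S→{A, E}, A→{E}, B→{G}, D→{A}, E→{A, D, G}, F→{B, F}, G→{S, D}; now {S, A, B, D, E, F, G}.
Read '0': S→∅, A→{G}, B→{C, E}, D→∅, E→{A, B}, F→{B}, G→{B, C, D, F}; now {A, B, C, D, E, F, G}.
Read '0': A→{G}, B→{C, E}, C→∅, D→∅, E→{A, B}, F→{B}, G→{B, C, D, F}; now {A, B, C, D, E, F, G}.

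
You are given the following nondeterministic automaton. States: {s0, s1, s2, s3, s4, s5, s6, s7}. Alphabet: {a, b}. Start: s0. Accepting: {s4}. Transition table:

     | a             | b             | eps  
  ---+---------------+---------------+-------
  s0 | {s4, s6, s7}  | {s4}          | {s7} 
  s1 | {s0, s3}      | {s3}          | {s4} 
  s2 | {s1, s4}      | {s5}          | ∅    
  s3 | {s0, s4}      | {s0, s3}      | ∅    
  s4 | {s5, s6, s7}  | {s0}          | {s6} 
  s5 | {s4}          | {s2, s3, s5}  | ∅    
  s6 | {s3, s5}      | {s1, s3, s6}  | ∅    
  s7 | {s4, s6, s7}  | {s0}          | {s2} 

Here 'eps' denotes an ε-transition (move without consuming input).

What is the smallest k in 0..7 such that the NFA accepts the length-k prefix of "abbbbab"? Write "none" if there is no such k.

1

Start: ε-closure({s0}) = {s0, s2, s7}.
Read 'a': s0→{s4, s6, s7}, s2→{s1, s4}, s7→{s4, s6, s7}; union {s1, s4, s6, s7}; ε-closure = {s1, s2, s4, s6, s7}.
None of the earlier sets intersect F, but {s1, s2, s4, s6, s7} does.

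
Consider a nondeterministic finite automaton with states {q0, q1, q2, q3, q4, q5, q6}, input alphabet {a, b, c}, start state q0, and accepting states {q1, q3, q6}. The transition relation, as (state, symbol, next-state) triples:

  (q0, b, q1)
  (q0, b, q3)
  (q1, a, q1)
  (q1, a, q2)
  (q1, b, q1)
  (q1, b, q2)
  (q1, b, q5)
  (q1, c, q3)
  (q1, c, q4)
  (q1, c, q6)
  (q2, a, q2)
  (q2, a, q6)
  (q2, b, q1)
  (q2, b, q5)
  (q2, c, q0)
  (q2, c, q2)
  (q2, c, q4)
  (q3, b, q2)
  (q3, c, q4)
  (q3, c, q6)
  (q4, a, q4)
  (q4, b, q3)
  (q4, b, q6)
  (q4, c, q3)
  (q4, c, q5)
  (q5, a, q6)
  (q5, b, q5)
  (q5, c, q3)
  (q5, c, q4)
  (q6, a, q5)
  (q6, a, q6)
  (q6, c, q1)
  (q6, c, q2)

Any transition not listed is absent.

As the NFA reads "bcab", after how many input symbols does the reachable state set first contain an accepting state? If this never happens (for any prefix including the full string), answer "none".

1

Start in {q0}.
Read 'b': q0→{q1, q3}; now {q1, q3}.
None of the earlier sets intersect F, but {q1, q3} does.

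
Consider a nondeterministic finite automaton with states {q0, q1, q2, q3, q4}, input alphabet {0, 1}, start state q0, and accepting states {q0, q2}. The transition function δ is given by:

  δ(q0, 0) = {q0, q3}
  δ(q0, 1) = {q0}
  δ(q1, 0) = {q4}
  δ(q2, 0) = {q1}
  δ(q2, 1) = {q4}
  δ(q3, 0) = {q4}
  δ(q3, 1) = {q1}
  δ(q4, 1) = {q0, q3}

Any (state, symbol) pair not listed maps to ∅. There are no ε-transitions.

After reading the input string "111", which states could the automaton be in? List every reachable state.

{q0}

Start in {q0}.
Read '1': {q0} → {q0}.
Read '1': {q0} → {q0}.
Read '1': {q0} → {q0}.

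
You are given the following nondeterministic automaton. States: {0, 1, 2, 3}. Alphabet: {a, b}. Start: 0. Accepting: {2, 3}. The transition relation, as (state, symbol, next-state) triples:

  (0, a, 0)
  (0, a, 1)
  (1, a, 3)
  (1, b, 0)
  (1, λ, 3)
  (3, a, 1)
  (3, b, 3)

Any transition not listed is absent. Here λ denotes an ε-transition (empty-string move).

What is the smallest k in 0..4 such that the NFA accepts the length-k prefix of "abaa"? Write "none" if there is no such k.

1

Start in {0}.
Read 'a': 0→{0, 1}; union {0, 1}; ε-closure = {0, 1, 3}.
None of the earlier sets intersect F, but {0, 1, 3} does.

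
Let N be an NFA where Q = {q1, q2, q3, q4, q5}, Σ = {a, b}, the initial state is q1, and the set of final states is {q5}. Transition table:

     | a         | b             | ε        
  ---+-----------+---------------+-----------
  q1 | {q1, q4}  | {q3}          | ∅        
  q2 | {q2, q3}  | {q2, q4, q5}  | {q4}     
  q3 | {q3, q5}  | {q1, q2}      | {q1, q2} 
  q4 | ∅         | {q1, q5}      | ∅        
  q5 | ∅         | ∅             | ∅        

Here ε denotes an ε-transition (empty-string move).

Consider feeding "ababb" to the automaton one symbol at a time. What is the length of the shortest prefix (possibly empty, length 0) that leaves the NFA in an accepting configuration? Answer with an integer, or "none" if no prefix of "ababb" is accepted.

2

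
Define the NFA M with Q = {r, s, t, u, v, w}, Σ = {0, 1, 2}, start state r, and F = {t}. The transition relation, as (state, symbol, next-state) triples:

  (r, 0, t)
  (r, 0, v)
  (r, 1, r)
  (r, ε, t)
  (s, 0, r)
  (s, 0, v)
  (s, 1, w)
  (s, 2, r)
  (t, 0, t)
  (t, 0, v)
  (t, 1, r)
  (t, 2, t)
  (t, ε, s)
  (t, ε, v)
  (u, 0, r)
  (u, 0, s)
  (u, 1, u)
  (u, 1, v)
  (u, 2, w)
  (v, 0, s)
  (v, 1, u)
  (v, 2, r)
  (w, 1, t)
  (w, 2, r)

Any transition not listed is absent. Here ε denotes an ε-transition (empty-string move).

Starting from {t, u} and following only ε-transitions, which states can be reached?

{s, t, u, v}

Begin with {t, u}.
ε-move t → s; add s.
ε-move t → v; add v.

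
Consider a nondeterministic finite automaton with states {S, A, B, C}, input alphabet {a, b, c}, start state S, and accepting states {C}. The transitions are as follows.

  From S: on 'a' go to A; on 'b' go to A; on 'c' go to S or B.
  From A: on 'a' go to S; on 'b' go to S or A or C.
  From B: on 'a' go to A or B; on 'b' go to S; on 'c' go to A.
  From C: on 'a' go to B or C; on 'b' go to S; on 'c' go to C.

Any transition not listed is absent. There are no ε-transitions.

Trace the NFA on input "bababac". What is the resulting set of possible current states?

{S, B}

Start in {S}.
Read 'b': S→{A}; now {A}.
Read 'a': A→{S}; now {S}.
Read 'b': S→{A}; now {A}.
Read 'a': A→{S}; now {S}.
Read 'b': S→{A}; now {A}.
Read 'a': A→{S}; now {S}.
Read 'c': S→{S, B}; now {S, B}.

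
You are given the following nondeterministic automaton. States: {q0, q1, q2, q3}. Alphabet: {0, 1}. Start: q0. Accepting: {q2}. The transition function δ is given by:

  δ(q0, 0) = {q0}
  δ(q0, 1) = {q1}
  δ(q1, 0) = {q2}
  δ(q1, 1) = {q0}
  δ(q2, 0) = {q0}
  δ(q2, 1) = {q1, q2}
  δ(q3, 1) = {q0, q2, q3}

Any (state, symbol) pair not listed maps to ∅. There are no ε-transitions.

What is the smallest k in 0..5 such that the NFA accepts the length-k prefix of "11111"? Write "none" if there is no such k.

Start in {q0}.
Read '1': q0→{q1}; now {q1}.
Read '1': q1→{q0}; now {q0}.
Read '1': q0→{q1}; now {q1}.
Read '1': q1→{q0}; now {q0}.
Read '1': q0→{q1}; now {q1}.
No reachable set along the way intersects F.

none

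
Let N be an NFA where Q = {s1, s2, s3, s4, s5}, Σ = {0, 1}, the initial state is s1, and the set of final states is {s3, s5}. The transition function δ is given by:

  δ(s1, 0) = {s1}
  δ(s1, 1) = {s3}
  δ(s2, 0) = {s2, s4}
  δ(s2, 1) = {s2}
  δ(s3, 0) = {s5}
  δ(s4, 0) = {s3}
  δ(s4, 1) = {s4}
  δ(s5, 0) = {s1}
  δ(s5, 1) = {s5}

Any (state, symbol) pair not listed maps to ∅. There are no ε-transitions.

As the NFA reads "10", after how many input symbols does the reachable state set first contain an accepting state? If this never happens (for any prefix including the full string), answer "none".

1

Start in {s1}.
Read '1': {s1} → {s3}.
None of the earlier sets intersect F, but {s3} does.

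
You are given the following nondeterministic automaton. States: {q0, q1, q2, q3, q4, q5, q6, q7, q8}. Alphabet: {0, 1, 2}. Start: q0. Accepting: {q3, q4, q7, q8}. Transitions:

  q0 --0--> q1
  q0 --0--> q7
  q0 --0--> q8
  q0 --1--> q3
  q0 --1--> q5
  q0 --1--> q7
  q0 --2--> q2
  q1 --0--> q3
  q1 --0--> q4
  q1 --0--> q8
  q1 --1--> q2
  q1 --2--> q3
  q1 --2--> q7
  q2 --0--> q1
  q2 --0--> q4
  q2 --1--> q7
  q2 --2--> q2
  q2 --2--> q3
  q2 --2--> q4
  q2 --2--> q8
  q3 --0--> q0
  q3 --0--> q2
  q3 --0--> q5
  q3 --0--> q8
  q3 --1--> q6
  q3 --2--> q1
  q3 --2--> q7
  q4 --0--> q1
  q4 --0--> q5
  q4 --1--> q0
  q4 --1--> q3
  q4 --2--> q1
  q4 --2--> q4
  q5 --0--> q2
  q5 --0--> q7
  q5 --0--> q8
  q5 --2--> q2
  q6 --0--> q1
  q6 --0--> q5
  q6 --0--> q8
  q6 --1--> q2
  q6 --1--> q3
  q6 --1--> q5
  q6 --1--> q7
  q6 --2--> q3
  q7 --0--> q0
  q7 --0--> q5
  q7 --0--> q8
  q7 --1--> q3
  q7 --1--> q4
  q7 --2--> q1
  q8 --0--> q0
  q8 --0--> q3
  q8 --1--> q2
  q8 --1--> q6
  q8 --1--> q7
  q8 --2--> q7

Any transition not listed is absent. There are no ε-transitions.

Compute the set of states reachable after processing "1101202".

Start in {q0}.
Read '1': q0→{q3, q5, q7}; now {q3, q5, q7}.
Read '1': q3→{q6}, q5→∅, q7→{q3, q4}; now {q3, q4, q6}.
Read '0': q3→{q0, q2, q5, q8}, q4→{q1, q5}, q6→{q1, q5, q8}; now {q0, q1, q2, q5, q8}.
Read '1': q0→{q3, q5, q7}, q1→{q2}, q2→{q7}, q5→∅, q8→{q2, q6, q7}; now {q2, q3, q5, q6, q7}.
Read '2': q2→{q2, q3, q4, q8}, q3→{q1, q7}, q5→{q2}, q6→{q3}, q7→{q1}; now {q1, q2, q3, q4, q7, q8}.
Read '0': q1→{q3, q4, q8}, q2→{q1, q4}, q3→{q0, q2, q5, q8}, q4→{q1, q5}, q7→{q0, q5, q8}, q8→{q0, q3}; now {q0, q1, q2, q3, q4, q5, q8}.
Read '2': q0→{q2}, q1→{q3, q7}, q2→{q2, q3, q4, q8}, q3→{q1, q7}, q4→{q1, q4}, q5→{q2}, q8→{q7}; now {q1, q2, q3, q4, q7, q8}.

{q1, q2, q3, q4, q7, q8}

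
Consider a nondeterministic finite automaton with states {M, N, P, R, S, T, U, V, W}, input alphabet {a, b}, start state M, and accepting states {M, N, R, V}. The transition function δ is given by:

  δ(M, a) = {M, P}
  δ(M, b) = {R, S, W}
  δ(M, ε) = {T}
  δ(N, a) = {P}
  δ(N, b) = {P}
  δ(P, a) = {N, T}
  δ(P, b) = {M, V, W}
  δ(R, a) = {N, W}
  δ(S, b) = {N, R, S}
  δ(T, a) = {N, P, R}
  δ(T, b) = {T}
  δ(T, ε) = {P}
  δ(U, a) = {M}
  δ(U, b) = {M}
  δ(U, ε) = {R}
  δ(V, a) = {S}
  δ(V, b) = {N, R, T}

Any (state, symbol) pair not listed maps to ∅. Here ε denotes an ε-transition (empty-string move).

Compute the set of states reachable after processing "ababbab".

Start: ε-closure({M}) = {M, P, T}.
Read 'a': {M, P, T} → {M, N, P, R, T}.
Read 'b': {M, N, P, R, T} → {M, P, R, S, T, V, W}.
Read 'a': {M, P, R, S, T, V, W} → {M, N, P, R, S, T, W}.
Read 'b': {M, N, P, R, S, T, W} → {M, N, P, R, S, T, V, W}.
Read 'b': {M, N, P, R, S, T, V, W} → {M, N, P, R, S, T, V, W}.
Read 'a': {M, N, P, R, S, T, V, W} → {M, N, P, R, S, T, W}.
Read 'b': {M, N, P, R, S, T, W} → {M, N, P, R, S, T, V, W}.

{M, N, P, R, S, T, V, W}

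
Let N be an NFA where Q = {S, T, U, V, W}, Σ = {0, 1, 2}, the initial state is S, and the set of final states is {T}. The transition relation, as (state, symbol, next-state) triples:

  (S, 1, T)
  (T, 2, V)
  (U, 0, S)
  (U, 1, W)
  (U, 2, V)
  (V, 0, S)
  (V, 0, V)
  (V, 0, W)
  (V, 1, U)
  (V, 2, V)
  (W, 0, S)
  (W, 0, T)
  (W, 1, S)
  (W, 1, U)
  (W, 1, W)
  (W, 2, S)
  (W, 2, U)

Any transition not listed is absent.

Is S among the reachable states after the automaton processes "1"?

No

Start in {S}.
Read '1': S→{T}; now {T}.
State S is not in {T}.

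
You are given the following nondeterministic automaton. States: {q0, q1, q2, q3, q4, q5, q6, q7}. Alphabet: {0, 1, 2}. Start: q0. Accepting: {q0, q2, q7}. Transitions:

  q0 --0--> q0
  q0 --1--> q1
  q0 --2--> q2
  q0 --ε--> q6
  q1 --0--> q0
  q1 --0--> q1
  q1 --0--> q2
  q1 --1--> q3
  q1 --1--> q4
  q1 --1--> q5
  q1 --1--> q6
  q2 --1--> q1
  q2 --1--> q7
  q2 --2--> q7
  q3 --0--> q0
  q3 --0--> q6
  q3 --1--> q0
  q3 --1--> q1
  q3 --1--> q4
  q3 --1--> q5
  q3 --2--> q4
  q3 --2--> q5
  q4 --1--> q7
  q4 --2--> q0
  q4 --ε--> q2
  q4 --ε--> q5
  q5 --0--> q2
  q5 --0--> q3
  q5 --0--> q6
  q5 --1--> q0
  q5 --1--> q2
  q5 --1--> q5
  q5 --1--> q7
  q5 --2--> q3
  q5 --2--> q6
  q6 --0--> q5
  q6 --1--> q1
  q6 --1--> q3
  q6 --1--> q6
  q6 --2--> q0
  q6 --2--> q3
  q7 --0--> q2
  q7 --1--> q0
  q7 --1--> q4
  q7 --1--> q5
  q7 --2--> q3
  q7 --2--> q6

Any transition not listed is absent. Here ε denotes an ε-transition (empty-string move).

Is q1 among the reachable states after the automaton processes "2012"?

Start: ε-closure({q0}) = {q0, q6}.
Read '2': q0→{q2}, q6→{q0, q3}; union {q0, q2, q3}; ε-closure = {q0, q2, q3, q6}.
Read '0': q0→{q0}, q2→∅, q3→{q0, q6}, q6→{q5}; now {q0, q5, q6}.
Read '1': q0→{q1}, q5→{q0, q2, q5, q7}, q6→{q1, q3, q6}; now {q0, q1, q2, q3, q5, q6, q7}.
Read '2': q0→{q2}, q1→∅, q2→{q7}, q3→{q4, q5}, q5→{q3, q6}, q6→{q0, q3}, q7→{q3, q6}; now {q0, q2, q3, q4, q5, q6, q7}.
State q1 is not in {q0, q2, q3, q4, q5, q6, q7}.

No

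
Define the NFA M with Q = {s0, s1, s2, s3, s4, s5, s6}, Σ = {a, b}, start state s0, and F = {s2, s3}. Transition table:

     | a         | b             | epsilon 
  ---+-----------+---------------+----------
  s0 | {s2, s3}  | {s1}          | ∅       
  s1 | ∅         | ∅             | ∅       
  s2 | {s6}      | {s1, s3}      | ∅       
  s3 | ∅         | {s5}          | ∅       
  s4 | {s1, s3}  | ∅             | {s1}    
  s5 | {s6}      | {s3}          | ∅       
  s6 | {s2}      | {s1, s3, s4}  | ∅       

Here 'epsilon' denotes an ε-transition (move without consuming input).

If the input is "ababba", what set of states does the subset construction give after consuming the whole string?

{s6}

Start in {s0}.
Read 'a': s0→{s2, s3}; now {s2, s3}.
Read 'b': s2→{s1, s3}, s3→{s5}; now {s1, s3, s5}.
Read 'a': s1→∅, s3→∅, s5→{s6}; now {s6}.
Read 'b': s6→{s1, s3, s4}; now {s1, s3, s4}.
Read 'b': s1→∅, s3→{s5}, s4→∅; now {s5}.
Read 'a': s5→{s6}; now {s6}.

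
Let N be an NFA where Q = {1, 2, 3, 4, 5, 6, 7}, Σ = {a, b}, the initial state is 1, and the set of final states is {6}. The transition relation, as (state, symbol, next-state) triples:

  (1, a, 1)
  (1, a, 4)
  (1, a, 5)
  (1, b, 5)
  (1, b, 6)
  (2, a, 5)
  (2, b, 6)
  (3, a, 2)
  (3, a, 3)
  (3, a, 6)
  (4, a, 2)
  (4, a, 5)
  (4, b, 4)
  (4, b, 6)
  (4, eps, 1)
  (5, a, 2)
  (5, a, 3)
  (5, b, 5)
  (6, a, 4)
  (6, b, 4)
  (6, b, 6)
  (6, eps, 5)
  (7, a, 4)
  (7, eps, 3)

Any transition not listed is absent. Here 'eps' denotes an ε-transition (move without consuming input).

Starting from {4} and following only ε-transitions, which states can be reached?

{1, 4}

Begin with {4}.
ε-move 4 → 1; add 1.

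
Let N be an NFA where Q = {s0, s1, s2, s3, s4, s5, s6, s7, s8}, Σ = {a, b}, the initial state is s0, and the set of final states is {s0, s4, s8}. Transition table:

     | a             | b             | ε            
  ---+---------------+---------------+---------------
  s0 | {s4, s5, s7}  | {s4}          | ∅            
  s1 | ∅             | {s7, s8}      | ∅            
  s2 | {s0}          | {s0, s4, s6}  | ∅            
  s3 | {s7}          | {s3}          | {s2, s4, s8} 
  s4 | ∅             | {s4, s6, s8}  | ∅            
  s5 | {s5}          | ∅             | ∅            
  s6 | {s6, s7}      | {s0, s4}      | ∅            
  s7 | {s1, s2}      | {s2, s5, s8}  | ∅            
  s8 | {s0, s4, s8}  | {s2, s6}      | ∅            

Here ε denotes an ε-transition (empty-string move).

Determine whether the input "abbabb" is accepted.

Yes

Start in {s0}.
Read 'a': s0→{s4, s5, s7}; now {s4, s5, s7}.
Read 'b': s4→{s4, s6, s8}, s5→∅, s7→{s2, s5, s8}; now {s2, s4, s5, s6, s8}.
Read 'b': s2→{s0, s4, s6}, s4→{s4, s6, s8}, s5→∅, s6→{s0, s4}, s8→{s2, s6}; now {s0, s2, s4, s6, s8}.
Read 'a': s0→{s4, s5, s7}, s2→{s0}, s4→∅, s6→{s6, s7}, s8→{s0, s4, s8}; now {s0, s4, s5, s6, s7, s8}.
Read 'b': s0→{s4}, s4→{s4, s6, s8}, s5→∅, s6→{s0, s4}, s7→{s2, s5, s8}, s8→{s2, s6}; now {s0, s2, s4, s5, s6, s8}.
Read 'b': s0→{s4}, s2→{s0, s4, s6}, s4→{s4, s6, s8}, s5→∅, s6→{s0, s4}, s8→{s2, s6}; now {s0, s2, s4, s6, s8}.
The final set {s0, s2, s4, s6, s8} contains the accepting states s0, s4, s8.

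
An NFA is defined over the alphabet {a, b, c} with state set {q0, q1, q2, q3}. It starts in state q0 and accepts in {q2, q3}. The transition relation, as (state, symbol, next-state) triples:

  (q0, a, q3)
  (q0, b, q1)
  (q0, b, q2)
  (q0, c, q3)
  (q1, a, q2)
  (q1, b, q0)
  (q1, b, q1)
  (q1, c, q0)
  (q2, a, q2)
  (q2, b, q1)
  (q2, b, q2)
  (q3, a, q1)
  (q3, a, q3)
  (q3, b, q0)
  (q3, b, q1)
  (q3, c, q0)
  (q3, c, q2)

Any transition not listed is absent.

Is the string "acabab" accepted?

Yes

Start in {q0}.
Read 'a': {q0} → {q3}.
Read 'c': {q3} → {q0, q2}.
Read 'a': {q0, q2} → {q2, q3}.
Read 'b': {q2, q3} → {q0, q1, q2}.
Read 'a': {q0, q1, q2} → {q2, q3}.
Read 'b': {q2, q3} → {q0, q1, q2}.
The final set {q0, q1, q2} contains the accepting state q2.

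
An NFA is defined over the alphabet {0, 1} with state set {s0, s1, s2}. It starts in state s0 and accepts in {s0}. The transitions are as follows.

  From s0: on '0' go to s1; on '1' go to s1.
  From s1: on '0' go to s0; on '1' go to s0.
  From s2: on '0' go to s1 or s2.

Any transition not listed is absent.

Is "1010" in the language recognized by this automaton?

Start in {s0}.
Read '1': s0→{s1}; now {s1}.
Read '0': s1→{s0}; now {s0}.
Read '1': s0→{s1}; now {s1}.
Read '0': s1→{s0}; now {s0}.
The final set {s0} contains the accepting state s0.

Yes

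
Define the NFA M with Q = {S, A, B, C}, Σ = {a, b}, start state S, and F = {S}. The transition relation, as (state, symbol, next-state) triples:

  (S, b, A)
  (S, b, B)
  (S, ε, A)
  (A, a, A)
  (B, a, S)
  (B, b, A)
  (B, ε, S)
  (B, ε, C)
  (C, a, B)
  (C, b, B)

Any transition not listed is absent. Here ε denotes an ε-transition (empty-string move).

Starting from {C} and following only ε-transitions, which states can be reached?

Begin with {C}.
No ε-moves leave this set, so the closure equals the set itself.

{C}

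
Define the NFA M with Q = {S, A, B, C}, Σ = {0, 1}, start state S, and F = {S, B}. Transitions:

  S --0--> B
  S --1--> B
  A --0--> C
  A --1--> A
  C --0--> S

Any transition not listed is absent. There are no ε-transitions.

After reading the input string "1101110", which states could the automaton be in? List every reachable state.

∅

Start in {S}.
Read '1': {S} → {B}.
Read '1': {B} → ∅.
The set is empty and remains empty for the remaining 5 symbols.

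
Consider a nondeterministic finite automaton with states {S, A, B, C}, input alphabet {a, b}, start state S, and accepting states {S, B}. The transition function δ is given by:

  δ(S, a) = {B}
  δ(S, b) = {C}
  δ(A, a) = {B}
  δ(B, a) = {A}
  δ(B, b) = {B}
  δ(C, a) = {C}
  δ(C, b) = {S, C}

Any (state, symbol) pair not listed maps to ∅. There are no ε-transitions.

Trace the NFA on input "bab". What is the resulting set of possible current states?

Start in {S}.
Read 'b': S→{C}; now {C}.
Read 'a': C→{C}; now {C}.
Read 'b': C→{S, C}; now {S, C}.

{S, C}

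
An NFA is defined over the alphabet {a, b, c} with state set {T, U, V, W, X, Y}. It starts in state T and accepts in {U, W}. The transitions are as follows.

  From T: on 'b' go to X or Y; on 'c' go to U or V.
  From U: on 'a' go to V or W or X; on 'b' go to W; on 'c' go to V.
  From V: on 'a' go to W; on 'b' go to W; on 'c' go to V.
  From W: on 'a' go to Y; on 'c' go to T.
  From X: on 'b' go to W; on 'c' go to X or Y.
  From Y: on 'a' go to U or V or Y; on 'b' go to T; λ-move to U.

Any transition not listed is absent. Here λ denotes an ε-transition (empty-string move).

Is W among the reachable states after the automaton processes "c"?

No

Start in {T}.
Read 'c': T→{U, V}; now {U, V}.
State W is not in {U, V}.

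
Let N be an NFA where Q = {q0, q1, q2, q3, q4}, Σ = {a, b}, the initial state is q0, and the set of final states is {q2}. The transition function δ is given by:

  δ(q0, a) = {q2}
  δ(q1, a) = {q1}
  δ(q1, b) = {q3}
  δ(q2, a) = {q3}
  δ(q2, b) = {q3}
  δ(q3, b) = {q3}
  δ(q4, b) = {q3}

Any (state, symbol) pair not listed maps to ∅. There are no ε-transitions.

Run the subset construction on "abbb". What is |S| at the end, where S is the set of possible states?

1

Start in {q0}.
Read 'a': {q0} → {q2}.
Read 'b': {q2} → {q3}.
Read 'b': {q3} → {q3}.
Read 'b': {q3} → {q3}.
That set has 1 state.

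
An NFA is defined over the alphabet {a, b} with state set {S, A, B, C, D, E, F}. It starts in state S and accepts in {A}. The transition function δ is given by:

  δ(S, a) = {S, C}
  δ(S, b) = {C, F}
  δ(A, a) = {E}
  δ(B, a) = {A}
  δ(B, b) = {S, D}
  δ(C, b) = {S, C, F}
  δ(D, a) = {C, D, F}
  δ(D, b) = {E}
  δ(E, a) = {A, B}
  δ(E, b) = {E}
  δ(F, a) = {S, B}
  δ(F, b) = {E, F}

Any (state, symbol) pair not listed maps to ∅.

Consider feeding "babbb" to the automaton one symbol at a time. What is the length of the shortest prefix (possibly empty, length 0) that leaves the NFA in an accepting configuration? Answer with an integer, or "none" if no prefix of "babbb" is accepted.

none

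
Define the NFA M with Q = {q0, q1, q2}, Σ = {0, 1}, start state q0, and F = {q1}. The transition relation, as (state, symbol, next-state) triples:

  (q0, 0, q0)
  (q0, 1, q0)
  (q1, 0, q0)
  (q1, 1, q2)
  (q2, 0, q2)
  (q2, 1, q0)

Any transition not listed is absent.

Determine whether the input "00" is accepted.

No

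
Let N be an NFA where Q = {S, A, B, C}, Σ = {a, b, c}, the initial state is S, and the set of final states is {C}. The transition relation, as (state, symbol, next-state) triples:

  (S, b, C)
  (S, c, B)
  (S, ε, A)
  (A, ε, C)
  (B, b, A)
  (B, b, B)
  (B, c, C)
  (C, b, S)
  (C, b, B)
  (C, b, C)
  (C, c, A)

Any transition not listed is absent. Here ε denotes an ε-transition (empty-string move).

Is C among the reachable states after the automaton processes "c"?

Yes

Start: ε-closure({S}) = {S, A, C}.
Read 'c': S→{B}, A→∅, C→{A}; union {A, B}; ε-closure = {A, B, C}.
State C is in {A, B, C}.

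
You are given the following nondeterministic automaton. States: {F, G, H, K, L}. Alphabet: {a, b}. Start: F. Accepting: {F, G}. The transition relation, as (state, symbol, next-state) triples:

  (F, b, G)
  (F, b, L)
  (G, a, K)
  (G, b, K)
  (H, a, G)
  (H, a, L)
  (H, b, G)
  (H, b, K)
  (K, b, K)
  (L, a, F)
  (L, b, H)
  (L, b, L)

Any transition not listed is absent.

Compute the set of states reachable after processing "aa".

Start in {F}.
Read 'a': F→∅; now ∅.
The set is empty and remains empty for the remaining 1 symbol.

∅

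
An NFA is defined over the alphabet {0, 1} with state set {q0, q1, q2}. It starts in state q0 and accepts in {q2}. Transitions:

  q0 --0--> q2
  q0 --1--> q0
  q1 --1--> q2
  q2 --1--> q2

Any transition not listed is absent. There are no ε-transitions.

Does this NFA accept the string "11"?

No

Start in {q0}.
Read '1': {q0} → {q0}.
Read '1': {q0} → {q0}.
The final set {q0} contains no accepting state.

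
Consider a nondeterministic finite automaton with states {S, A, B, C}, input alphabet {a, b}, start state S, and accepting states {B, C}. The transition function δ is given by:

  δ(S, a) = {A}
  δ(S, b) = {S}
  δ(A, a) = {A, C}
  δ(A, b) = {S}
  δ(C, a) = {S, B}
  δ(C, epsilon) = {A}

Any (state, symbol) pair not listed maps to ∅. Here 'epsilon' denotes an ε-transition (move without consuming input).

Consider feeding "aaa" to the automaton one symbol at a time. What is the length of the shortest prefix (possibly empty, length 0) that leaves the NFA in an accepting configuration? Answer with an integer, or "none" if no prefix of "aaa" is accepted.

2

Start in {S}.
Read 'a': S→{A}; now {A}.
Read 'a': A→{A, C}; now {A, C}.
None of the earlier sets intersect F, but {A, C} does.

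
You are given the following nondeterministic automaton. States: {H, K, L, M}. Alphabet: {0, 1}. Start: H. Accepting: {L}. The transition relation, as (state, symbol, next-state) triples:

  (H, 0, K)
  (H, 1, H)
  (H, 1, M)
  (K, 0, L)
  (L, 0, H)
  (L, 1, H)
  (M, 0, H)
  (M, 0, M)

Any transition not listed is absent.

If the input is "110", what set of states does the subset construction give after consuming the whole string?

{H, K, M}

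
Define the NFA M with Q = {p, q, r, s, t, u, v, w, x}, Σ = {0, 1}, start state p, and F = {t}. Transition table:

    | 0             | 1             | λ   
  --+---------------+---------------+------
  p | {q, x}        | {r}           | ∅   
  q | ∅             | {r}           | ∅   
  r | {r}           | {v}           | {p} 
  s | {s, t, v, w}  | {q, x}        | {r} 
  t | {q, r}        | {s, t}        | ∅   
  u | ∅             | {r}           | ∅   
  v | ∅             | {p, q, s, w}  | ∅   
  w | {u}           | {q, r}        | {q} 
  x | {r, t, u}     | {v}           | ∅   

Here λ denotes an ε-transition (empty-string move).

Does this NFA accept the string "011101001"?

Start in {p}.
Read '0': {p} → {q, x}.
Read '1': {q, x} → {p, r, v}.
Read '1': {p, r, v} → {p, q, r, s, v, w}.
Read '1': {p, q, r, s, v, w} → {p, q, r, s, v, w, x}.
Read '0': {p, q, r, s, v, w, x} → {p, q, r, s, t, u, v, w, x}.
Read '1': {p, q, r, s, t, u, v, w, x} → {p, q, r, s, t, v, w, x}.
Read '0': {p, q, r, s, t, v, w, x} → {p, q, r, s, t, u, v, w, x}.
Read '0': {p, q, r, s, t, u, v, w, x} → {p, q, r, s, t, u, v, w, x}.
Read '1': {p, q, r, s, t, u, v, w, x} → {p, q, r, s, t, v, w, x}.
The final set {p, q, r, s, t, v, w, x} contains the accepting state t.

Yes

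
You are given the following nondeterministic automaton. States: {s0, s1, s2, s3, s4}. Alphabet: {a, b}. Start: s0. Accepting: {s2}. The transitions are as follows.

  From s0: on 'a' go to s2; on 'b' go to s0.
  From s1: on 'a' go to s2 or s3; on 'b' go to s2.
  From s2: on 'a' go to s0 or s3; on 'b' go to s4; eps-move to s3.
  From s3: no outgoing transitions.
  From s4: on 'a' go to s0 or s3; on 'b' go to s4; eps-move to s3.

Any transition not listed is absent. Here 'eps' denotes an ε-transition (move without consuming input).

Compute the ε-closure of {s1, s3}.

{s1, s3}

Begin with {s1, s3}.
No ε-moves leave this set, so the closure equals the set itself.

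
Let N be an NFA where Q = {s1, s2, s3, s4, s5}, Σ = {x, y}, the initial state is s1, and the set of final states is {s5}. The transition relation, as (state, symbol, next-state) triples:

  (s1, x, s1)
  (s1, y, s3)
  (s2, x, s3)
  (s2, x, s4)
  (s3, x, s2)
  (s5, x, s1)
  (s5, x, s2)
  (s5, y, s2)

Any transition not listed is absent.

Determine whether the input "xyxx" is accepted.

No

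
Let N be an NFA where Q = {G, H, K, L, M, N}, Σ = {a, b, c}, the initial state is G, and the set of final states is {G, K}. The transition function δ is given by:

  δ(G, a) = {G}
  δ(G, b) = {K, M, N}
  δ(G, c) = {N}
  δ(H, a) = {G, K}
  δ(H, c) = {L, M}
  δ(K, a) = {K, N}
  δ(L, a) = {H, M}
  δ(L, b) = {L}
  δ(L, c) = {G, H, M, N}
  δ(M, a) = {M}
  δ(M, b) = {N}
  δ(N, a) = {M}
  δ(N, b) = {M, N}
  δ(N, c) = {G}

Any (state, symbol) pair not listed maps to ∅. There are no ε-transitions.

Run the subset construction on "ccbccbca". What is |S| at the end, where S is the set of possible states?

1

Start in {G}.
Read 'c': {G} → {N}.
Read 'c': {N} → {G}.
Read 'b': {G} → {K, M, N}.
Read 'c': {K, M, N} → {G}.
Read 'c': {G} → {N}.
Read 'b': {N} → {M, N}.
Read 'c': {M, N} → {G}.
Read 'a': {G} → {G}.
That set has 1 state.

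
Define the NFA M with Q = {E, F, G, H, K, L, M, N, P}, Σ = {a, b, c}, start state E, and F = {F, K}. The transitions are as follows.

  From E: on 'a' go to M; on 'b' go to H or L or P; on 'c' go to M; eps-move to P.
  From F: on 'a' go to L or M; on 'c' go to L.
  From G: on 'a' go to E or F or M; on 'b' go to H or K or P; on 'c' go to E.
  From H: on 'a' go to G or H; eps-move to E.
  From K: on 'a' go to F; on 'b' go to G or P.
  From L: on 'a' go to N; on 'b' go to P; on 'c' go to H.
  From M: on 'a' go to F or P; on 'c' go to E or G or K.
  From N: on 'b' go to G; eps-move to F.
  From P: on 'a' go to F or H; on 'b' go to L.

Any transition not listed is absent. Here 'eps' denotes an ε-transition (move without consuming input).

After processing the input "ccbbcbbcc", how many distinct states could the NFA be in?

5

Start: ε-closure({E}) = {E, P}.
Read 'c': E→{M}, P→∅; now {M}.
Read 'c': M→{E, G, K}; union {E, G, K}; ε-closure = {E, G, K, P}.
Read 'b': E→{H, L, P}, G→{H, K, P}, K→{G, P}, P→{L}; union {G, H, K, L, P}; ε-closure = {E, G, H, K, L, P}.
Read 'b': E→{H, L, P}, G→{H, K, P}, H→∅, K→{G, P}, L→{P}, P→{L}; union {G, H, K, L, P}; ε-closure = {E, G, H, K, L, P}.
Read 'c': E→{M}, G→{E}, H→∅, K→∅, L→{H}, P→∅; union {E, H, M}; ε-closure = {E, H, M, P}.
Read 'b': E→{H, L, P}, H→∅, M→∅, P→{L}; union {H, L, P}; ε-closure = {E, H, L, P}.
Read 'b': E→{H, L, P}, H→∅, L→{P}, P→{L}; union {H, L, P}; ε-closure = {E, H, L, P}.
Read 'c': E→{M}, H→∅, L→{H}, P→∅; union {H, M}; ε-closure = {E, H, M, P}.
Read 'c': E→{M}, H→∅, M→{E, G, K}, P→∅; union {E, G, K, M}; ε-closure = {E, G, K, M, P}.
That set has 5 states.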